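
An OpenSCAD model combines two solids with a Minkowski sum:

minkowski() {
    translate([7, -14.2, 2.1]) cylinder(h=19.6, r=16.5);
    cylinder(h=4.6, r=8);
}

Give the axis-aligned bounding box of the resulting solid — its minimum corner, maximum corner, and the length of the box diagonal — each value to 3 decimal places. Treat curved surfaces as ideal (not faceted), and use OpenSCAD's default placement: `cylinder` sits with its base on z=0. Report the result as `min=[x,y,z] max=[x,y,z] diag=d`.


A = translate([7, -14.2, 2.1]) cylinder(h=19.6, r=16.5) → bbox [-9.5,-30.7,2.1] .. [23.5,2.3,21.7]
B = cylinder(h=4.6, r=8) → bbox [-8,-8,0] .. [8,8,4.6]
lo = A.lo+B.lo = [-9.5-8, -30.7-8, 2.1+0] = [-17.500,-38.700,2.100]
hi = A.hi+B.hi = [23.5+8, 2.3+8, 21.7+4.6] = [31.500,10.300,26.300]
diag = √(49²+49²+24.2²) = √5387.64 = 73.401

min=[-17.500,-38.700,2.100] max=[31.500,10.300,26.300] diag=73.401


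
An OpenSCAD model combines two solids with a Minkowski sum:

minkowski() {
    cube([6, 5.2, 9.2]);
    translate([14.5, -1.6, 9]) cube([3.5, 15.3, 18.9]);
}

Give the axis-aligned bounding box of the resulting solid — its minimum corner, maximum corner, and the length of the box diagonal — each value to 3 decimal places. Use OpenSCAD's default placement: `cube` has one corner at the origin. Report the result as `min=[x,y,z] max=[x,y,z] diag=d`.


min=[14.500,-1.600,9.000] max=[24.000,18.900,37.100] diag=36.057

A = translate([14.5, -1.6, 9]) cube([3.5, 15.3, 18.9]) → bbox [14.5,-1.6,9] .. [18,13.7,27.9]
B = cube([6, 5.2, 9.2]) → bbox [0,0,0] .. [6,5.2,9.2]
lo = A.lo+B.lo = [14.5+0, -1.6+0, 9+0] = [14.500,-1.600,9.000]
hi = A.hi+B.hi = [18+6, 13.7+5.2, 27.9+9.2] = [24.000,18.900,37.100]
diag = √(9.5²+20.5²+28.1²) = √1300.11 = 36.057


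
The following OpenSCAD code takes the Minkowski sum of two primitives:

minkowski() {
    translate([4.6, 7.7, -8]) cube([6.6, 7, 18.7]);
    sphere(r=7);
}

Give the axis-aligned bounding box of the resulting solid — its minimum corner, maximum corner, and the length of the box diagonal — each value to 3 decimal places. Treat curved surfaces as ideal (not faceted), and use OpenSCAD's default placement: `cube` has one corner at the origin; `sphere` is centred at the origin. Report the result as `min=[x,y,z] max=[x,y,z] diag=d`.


A = translate([4.6, 7.7, -8]) cube([6.6, 7, 18.7]) → bbox [4.6,7.7,-8] .. [11.2,14.7,10.7]
B = sphere(r=7) → bbox [-7,-7,-7] .. [7,7,7]
lo = A.lo+B.lo = [4.6-7, 7.7-7, -8-7] = [-2.400,0.700,-15.000]
hi = A.hi+B.hi = [11.2+7, 14.7+7, 10.7+7] = [18.200,21.700,17.700]
diag = √(20.6²+21²+32.7²) = √1934.65 = 43.985

min=[-2.400,0.700,-15.000] max=[18.200,21.700,17.700] diag=43.985


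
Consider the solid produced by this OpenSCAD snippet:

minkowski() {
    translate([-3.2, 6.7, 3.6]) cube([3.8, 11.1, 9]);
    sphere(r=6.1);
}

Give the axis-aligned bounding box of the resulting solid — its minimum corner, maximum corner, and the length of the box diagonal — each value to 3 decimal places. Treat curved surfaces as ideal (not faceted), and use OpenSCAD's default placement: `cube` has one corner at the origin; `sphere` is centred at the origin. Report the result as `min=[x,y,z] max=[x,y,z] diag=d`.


min=[-9.300,0.600,-2.500] max=[6.700,23.900,18.700] diag=35.332

A = translate([-3.2, 6.7, 3.6]) cube([3.8, 11.1, 9]) → bbox [-3.2,6.7,3.6] .. [0.6,17.8,12.6]
B = sphere(r=6.1) → bbox [-6.1,-6.1,-6.1] .. [6.1,6.1,6.1]
lo = A.lo+B.lo = [-3.2-6.1, 6.7-6.1, 3.6-6.1] = [-9.300,0.600,-2.500]
hi = A.hi+B.hi = [0.6+6.1, 17.8+6.1, 12.6+6.1] = [6.700,23.900,18.700]
diag = √(16²+23.3²+21.2²) = √1248.33 = 35.332


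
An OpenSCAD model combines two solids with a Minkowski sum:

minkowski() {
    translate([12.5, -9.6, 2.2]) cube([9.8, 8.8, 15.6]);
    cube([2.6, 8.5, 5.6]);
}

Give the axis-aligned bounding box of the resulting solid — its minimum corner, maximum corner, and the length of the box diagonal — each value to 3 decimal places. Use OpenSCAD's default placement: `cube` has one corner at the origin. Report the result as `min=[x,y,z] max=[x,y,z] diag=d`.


A = translate([12.5, -9.6, 2.2]) cube([9.8, 8.8, 15.6]) → bbox [12.5,-9.6,2.2] .. [22.3,-0.8,17.8]
B = cube([2.6, 8.5, 5.6]) → bbox [0,0,0] .. [2.6,8.5,5.6]
lo = A.lo+B.lo = [12.5+0, -9.6+0, 2.2+0] = [12.500,-9.600,2.200]
hi = A.hi+B.hi = [22.3+2.6, -0.8+8.5, 17.8+5.6] = [24.900,7.700,23.400]
diag = √(12.4²+17.3²+21.2²) = √902.49 = 30.041

min=[12.500,-9.600,2.200] max=[24.900,7.700,23.400] diag=30.041


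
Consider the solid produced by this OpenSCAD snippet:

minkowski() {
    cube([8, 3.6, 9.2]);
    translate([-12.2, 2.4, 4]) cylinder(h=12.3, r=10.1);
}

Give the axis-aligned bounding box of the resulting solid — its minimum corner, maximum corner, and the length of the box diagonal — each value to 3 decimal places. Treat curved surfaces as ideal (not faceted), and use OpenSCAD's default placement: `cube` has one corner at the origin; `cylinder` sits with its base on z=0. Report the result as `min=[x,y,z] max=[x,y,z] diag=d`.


min=[-22.300,-7.700,4.000] max=[5.900,16.100,25.500] diag=42.707

A = translate([-12.2, 2.4, 4]) cylinder(h=12.3, r=10.1) → bbox [-22.3,-7.7,4] .. [-2.1,12.5,16.3]
B = cube([8, 3.6, 9.2]) → bbox [0,0,0] .. [8,3.6,9.2]
lo = A.lo+B.lo = [-22.3+0, -7.7+0, 4+0] = [-22.300,-7.700,4.000]
hi = A.hi+B.hi = [-2.1+8, 12.5+3.6, 16.3+9.2] = [5.900,16.100,25.500]
diag = √(28.2²+23.8²+21.5²) = √1823.93 = 42.707


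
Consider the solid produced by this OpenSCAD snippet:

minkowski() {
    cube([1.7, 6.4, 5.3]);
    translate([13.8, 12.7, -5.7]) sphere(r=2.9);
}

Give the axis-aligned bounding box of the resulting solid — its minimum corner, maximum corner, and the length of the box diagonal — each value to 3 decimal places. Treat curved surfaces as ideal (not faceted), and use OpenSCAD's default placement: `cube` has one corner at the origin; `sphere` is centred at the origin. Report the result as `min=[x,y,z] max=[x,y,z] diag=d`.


min=[10.900,9.800,-8.600] max=[18.400,22.000,2.500] diag=18.119

A = translate([13.8, 12.7, -5.7]) sphere(r=2.9) → bbox [10.9,9.8,-8.6] .. [16.7,15.6,-2.8]
B = cube([1.7, 6.4, 5.3]) → bbox [0,0,0] .. [1.7,6.4,5.3]
lo = A.lo+B.lo = [10.9+0, 9.8+0, -8.6+0] = [10.900,9.800,-8.600]
hi = A.hi+B.hi = [16.7+1.7, 15.6+6.4, -2.8+5.3] = [18.400,22.000,2.500]
diag = √(7.5²+12.2²+11.1²) = √328.3 = 18.119


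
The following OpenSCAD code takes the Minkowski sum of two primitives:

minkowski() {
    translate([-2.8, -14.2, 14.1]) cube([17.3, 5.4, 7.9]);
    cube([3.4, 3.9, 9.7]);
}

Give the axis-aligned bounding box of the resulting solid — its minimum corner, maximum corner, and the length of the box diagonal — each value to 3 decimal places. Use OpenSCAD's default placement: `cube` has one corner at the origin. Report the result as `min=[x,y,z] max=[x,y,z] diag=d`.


A = translate([-2.8, -14.2, 14.1]) cube([17.3, 5.4, 7.9]) → bbox [-2.8,-14.2,14.1] .. [14.5,-8.8,22]
B = cube([3.4, 3.9, 9.7]) → bbox [0,0,0] .. [3.4,3.9,9.7]
lo = A.lo+B.lo = [-2.8+0, -14.2+0, 14.1+0] = [-2.800,-14.200,14.100]
hi = A.hi+B.hi = [14.5+3.4, -8.8+3.9, 22+9.7] = [17.900,-4.900,31.700]
diag = √(20.7²+9.3²+17.6²) = √824.74 = 28.718

min=[-2.800,-14.200,14.100] max=[17.900,-4.900,31.700] diag=28.718


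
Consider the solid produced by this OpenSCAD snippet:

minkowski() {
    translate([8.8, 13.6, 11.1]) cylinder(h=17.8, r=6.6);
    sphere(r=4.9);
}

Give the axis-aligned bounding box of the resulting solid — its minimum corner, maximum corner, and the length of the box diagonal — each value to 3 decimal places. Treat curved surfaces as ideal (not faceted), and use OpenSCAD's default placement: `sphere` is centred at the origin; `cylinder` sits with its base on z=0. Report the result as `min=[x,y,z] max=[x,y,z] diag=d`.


min=[-2.700,2.100,6.200] max=[20.300,25.100,33.800] diag=42.659

A = translate([8.8, 13.6, 11.1]) cylinder(h=17.8, r=6.6) → bbox [2.2,7,11.1] .. [15.4,20.2,28.9]
B = sphere(r=4.9) → bbox [-4.9,-4.9,-4.9] .. [4.9,4.9,4.9]
lo = A.lo+B.lo = [2.2-4.9, 7-4.9, 11.1-4.9] = [-2.700,2.100,6.200]
hi = A.hi+B.hi = [15.4+4.9, 20.2+4.9, 28.9+4.9] = [20.300,25.100,33.800]
diag = √(23²+23²+27.6²) = √1819.76 = 42.659


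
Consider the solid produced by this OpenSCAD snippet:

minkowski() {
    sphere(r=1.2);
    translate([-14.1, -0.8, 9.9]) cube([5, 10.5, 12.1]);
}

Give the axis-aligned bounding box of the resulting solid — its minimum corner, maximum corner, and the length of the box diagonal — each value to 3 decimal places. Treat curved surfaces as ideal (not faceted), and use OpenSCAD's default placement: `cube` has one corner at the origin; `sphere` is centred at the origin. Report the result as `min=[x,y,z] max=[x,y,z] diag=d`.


A = translate([-14.1, -0.8, 9.9]) cube([5, 10.5, 12.1]) → bbox [-14.1,-0.8,9.9] .. [-9.1,9.7,22]
B = sphere(r=1.2) → bbox [-1.2,-1.2,-1.2] .. [1.2,1.2,1.2]
lo = A.lo+B.lo = [-14.1-1.2, -0.8-1.2, 9.9-1.2] = [-15.300,-2.000,8.700]
hi = A.hi+B.hi = [-9.1+1.2, 9.7+1.2, 22+1.2] = [-7.900,10.900,23.200]
diag = √(7.4²+12.9²+14.5²) = √431.42 = 20.771

min=[-15.300,-2.000,8.700] max=[-7.900,10.900,23.200] diag=20.771


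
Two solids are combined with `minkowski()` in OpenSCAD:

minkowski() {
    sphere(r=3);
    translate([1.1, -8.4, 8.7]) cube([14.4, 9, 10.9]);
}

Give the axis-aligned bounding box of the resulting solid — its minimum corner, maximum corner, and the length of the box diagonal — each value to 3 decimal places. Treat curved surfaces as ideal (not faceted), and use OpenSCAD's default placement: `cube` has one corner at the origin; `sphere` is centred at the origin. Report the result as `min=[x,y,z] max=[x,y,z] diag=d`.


min=[-1.900,-11.400,5.700] max=[18.500,3.600,22.600] diag=30.443

A = translate([1.1, -8.4, 8.7]) cube([14.4, 9, 10.9]) → bbox [1.1,-8.4,8.7] .. [15.5,0.6,19.6]
B = sphere(r=3) → bbox [-3,-3,-3] .. [3,3,3]
lo = A.lo+B.lo = [1.1-3, -8.4-3, 8.7-3] = [-1.900,-11.400,5.700]
hi = A.hi+B.hi = [15.5+3, 0.6+3, 19.6+3] = [18.500,3.600,22.600]
diag = √(20.4²+15²+16.9²) = √926.77 = 30.443


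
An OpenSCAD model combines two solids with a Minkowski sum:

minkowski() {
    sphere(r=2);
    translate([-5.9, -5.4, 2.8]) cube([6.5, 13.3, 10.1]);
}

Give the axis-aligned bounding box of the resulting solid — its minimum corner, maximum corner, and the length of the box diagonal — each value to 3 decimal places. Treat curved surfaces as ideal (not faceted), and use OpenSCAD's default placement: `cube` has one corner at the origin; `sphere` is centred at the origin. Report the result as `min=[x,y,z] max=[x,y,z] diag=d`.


min=[-7.900,-7.400,0.800] max=[2.600,9.900,14.900] diag=24.665

A = translate([-5.9, -5.4, 2.8]) cube([6.5, 13.3, 10.1]) → bbox [-5.9,-5.4,2.8] .. [0.6,7.9,12.9]
B = sphere(r=2) → bbox [-2,-2,-2] .. [2,2,2]
lo = A.lo+B.lo = [-5.9-2, -5.4-2, 2.8-2] = [-7.900,-7.400,0.800]
hi = A.hi+B.hi = [0.6+2, 7.9+2, 12.9+2] = [2.600,9.900,14.900]
diag = √(10.5²+17.3²+14.1²) = √608.35 = 24.665


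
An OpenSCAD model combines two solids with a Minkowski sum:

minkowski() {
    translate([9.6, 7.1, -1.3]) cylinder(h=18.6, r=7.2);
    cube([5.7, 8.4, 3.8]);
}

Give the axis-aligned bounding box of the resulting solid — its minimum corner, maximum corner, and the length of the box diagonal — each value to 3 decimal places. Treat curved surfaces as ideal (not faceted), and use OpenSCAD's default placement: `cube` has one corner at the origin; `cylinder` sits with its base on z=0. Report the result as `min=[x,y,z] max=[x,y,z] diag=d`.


A = translate([9.6, 7.1, -1.3]) cylinder(h=18.6, r=7.2) → bbox [2.4,-0.1,-1.3] .. [16.8,14.3,17.3]
B = cube([5.7, 8.4, 3.8]) → bbox [0,0,0] .. [5.7,8.4,3.8]
lo = A.lo+B.lo = [2.4+0, -0.1+0, -1.3+0] = [2.400,-0.100,-1.300]
hi = A.hi+B.hi = [16.8+5.7, 14.3+8.4, 17.3+3.8] = [22.500,22.700,21.100]
diag = √(20.1²+22.8²+22.4²) = √1425.61 = 37.757

min=[2.400,-0.100,-1.300] max=[22.500,22.700,21.100] diag=37.757


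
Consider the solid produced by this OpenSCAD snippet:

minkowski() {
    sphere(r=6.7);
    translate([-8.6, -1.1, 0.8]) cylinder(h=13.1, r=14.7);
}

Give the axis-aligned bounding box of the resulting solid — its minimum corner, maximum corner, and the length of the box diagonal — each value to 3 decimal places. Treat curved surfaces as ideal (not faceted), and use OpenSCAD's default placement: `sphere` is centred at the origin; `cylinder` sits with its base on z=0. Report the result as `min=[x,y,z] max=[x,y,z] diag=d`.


min=[-30.000,-22.500,-5.900] max=[12.800,20.300,20.600] diag=66.075

A = translate([-8.6, -1.1, 0.8]) cylinder(h=13.1, r=14.7) → bbox [-23.3,-15.8,0.8] .. [6.1,13.6,13.9]
B = sphere(r=6.7) → bbox [-6.7,-6.7,-6.7] .. [6.7,6.7,6.7]
lo = A.lo+B.lo = [-23.3-6.7, -15.8-6.7, 0.8-6.7] = [-30.000,-22.500,-5.900]
hi = A.hi+B.hi = [6.1+6.7, 13.6+6.7, 13.9+6.7] = [12.800,20.300,20.600]
diag = √(42.8²+42.8²+26.5²) = √4365.93 = 66.075


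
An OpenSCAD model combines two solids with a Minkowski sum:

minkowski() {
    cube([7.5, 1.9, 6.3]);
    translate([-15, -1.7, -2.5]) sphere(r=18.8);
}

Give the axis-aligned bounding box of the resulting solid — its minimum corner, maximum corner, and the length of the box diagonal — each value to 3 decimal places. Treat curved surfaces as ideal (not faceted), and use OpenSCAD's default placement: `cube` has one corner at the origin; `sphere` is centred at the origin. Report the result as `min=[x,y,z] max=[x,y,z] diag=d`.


min=[-33.800,-20.500,-21.300] max=[11.300,19.000,22.600] diag=74.307

A = translate([-15, -1.7, -2.5]) sphere(r=18.8) → bbox [-33.8,-20.5,-21.3] .. [3.8,17.1,16.3]
B = cube([7.5, 1.9, 6.3]) → bbox [0,0,0] .. [7.5,1.9,6.3]
lo = A.lo+B.lo = [-33.8+0, -20.5+0, -21.3+0] = [-33.800,-20.500,-21.300]
hi = A.hi+B.hi = [3.8+7.5, 17.1+1.9, 16.3+6.3] = [11.300,19.000,22.600]
diag = √(45.1²+39.5²+43.9²) = √5521.47 = 74.307


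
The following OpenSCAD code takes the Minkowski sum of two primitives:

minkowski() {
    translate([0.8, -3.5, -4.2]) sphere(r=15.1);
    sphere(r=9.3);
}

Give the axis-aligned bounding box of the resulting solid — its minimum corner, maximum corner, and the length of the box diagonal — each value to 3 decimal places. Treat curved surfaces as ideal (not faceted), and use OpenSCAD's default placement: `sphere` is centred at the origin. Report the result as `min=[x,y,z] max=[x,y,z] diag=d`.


A = translate([0.8, -3.5, -4.2]) sphere(r=15.1) → bbox [-14.3,-18.6,-19.3] .. [15.9,11.6,10.9]
B = sphere(r=9.3) → bbox [-9.3,-9.3,-9.3] .. [9.3,9.3,9.3]
lo = A.lo+B.lo = [-14.3-9.3, -18.6-9.3, -19.3-9.3] = [-23.600,-27.900,-28.600]
hi = A.hi+B.hi = [15.9+9.3, 11.6+9.3, 10.9+9.3] = [25.200,20.900,20.200]
diag = √(48.8²+48.8²+48.8²) = √7144.32 = 84.524

min=[-23.600,-27.900,-28.600] max=[25.200,20.900,20.200] diag=84.524


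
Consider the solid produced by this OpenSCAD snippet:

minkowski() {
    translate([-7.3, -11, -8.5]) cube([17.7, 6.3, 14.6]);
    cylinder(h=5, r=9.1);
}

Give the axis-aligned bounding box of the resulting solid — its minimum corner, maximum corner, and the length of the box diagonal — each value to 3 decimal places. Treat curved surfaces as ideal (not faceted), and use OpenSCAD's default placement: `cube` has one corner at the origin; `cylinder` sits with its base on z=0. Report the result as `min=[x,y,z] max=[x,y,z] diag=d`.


A = translate([-7.3, -11, -8.5]) cube([17.7, 6.3, 14.6]) → bbox [-7.3,-11,-8.5] .. [10.4,-4.7,6.1]
B = cylinder(h=5, r=9.1) → bbox [-9.1,-9.1,0] .. [9.1,9.1,5]
lo = A.lo+B.lo = [-7.3-9.1, -11-9.1, -8.5+0] = [-16.400,-20.100,-8.500]
hi = A.hi+B.hi = [10.4+9.1, -4.7+9.1, 6.1+5] = [19.500,4.400,11.100]
diag = √(35.9²+24.5²+19.6²) = √2273.22 = 47.678

min=[-16.400,-20.100,-8.500] max=[19.500,4.400,11.100] diag=47.678


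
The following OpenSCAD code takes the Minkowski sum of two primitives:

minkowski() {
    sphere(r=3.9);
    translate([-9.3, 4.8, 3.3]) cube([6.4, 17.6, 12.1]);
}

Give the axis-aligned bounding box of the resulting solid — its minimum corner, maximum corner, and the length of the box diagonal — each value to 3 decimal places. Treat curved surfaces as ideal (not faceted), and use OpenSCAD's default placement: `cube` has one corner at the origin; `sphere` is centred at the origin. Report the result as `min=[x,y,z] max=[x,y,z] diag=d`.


min=[-13.200,0.900,-0.600] max=[1.000,26.300,19.300] diag=35.254

A = translate([-9.3, 4.8, 3.3]) cube([6.4, 17.6, 12.1]) → bbox [-9.3,4.8,3.3] .. [-2.9,22.4,15.4]
B = sphere(r=3.9) → bbox [-3.9,-3.9,-3.9] .. [3.9,3.9,3.9]
lo = A.lo+B.lo = [-9.3-3.9, 4.8-3.9, 3.3-3.9] = [-13.200,0.900,-0.600]
hi = A.hi+B.hi = [-2.9+3.9, 22.4+3.9, 15.4+3.9] = [1.000,26.300,19.300]
diag = √(14.2²+25.4²+19.9²) = √1242.81 = 35.254


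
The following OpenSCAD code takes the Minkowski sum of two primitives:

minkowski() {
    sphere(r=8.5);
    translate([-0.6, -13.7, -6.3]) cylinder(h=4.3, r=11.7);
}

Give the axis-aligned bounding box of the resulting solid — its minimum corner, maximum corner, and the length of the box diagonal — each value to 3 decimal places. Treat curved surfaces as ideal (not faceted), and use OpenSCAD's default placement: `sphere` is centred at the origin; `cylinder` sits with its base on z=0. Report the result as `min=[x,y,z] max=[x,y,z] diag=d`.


A = translate([-0.6, -13.7, -6.3]) cylinder(h=4.3, r=11.7) → bbox [-12.3,-25.4,-6.3] .. [11.1,-2,-2]
B = sphere(r=8.5) → bbox [-8.5,-8.5,-8.5] .. [8.5,8.5,8.5]
lo = A.lo+B.lo = [-12.3-8.5, -25.4-8.5, -6.3-8.5] = [-20.800,-33.900,-14.800]
hi = A.hi+B.hi = [11.1+8.5, -2+8.5, -2+8.5] = [19.600,6.500,6.500]
diag = √(40.4²+40.4²+21.3²) = √3718.01 = 60.975

min=[-20.800,-33.900,-14.800] max=[19.600,6.500,6.500] diag=60.975


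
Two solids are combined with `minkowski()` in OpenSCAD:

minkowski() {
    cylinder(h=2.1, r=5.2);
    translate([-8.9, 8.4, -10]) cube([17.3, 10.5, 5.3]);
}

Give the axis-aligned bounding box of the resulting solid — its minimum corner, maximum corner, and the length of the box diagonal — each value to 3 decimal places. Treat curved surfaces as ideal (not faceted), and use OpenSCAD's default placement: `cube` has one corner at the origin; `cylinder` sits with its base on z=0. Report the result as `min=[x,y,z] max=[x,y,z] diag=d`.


min=[-14.100,3.200,-10.000] max=[13.600,24.100,-2.600] diag=35.480

A = translate([-8.9, 8.4, -10]) cube([17.3, 10.5, 5.3]) → bbox [-8.9,8.4,-10] .. [8.4,18.9,-4.7]
B = cylinder(h=2.1, r=5.2) → bbox [-5.2,-5.2,0] .. [5.2,5.2,2.1]
lo = A.lo+B.lo = [-8.9-5.2, 8.4-5.2, -10+0] = [-14.100,3.200,-10.000]
hi = A.hi+B.hi = [8.4+5.2, 18.9+5.2, -4.7+2.1] = [13.600,24.100,-2.600]
diag = √(27.7²+20.9²+7.4²) = √1258.86 = 35.480


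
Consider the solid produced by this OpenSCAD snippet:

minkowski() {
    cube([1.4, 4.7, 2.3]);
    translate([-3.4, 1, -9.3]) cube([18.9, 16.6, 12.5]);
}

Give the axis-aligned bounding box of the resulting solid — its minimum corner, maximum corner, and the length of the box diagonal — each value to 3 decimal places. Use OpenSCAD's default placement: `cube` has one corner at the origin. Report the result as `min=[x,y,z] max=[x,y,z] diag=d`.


min=[-3.400,1.000,-9.300] max=[16.900,22.300,5.500] diag=32.937

A = translate([-3.4, 1, -9.3]) cube([18.9, 16.6, 12.5]) → bbox [-3.4,1,-9.3] .. [15.5,17.6,3.2]
B = cube([1.4, 4.7, 2.3]) → bbox [0,0,0] .. [1.4,4.7,2.3]
lo = A.lo+B.lo = [-3.4+0, 1+0, -9.3+0] = [-3.400,1.000,-9.300]
hi = A.hi+B.hi = [15.5+1.4, 17.6+4.7, 3.2+2.3] = [16.900,22.300,5.500]
diag = √(20.3²+21.3²+14.8²) = √1084.82 = 32.937


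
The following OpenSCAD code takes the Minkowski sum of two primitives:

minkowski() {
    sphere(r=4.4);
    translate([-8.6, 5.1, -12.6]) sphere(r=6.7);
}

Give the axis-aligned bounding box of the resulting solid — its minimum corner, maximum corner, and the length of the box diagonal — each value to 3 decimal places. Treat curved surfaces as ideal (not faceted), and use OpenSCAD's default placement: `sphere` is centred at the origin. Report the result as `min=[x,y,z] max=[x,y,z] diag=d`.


A = translate([-8.6, 5.1, -12.6]) sphere(r=6.7) → bbox [-15.3,-1.6,-19.3] .. [-1.9,11.8,-5.9]
B = sphere(r=4.4) → bbox [-4.4,-4.4,-4.4] .. [4.4,4.4,4.4]
lo = A.lo+B.lo = [-15.3-4.4, -1.6-4.4, -19.3-4.4] = [-19.700,-6.000,-23.700]
hi = A.hi+B.hi = [-1.9+4.4, 11.8+4.4, -5.9+4.4] = [2.500,16.200,-1.500]
diag = √(22.2²+22.2²+22.2²) = √1478.52 = 38.452

min=[-19.700,-6.000,-23.700] max=[2.500,16.200,-1.500] diag=38.452


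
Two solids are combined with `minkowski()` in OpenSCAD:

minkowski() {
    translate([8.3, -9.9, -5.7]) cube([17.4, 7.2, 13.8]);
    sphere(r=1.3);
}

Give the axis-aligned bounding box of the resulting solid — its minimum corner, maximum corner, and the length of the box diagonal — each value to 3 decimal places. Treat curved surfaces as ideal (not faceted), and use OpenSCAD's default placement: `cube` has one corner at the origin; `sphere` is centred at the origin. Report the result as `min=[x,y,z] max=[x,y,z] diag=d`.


min=[7.000,-11.200,-7.000] max=[27.000,-1.400,9.400] diag=27.659

A = translate([8.3, -9.9, -5.7]) cube([17.4, 7.2, 13.8]) → bbox [8.3,-9.9,-5.7] .. [25.7,-2.7,8.1]
B = sphere(r=1.3) → bbox [-1.3,-1.3,-1.3] .. [1.3,1.3,1.3]
lo = A.lo+B.lo = [8.3-1.3, -9.9-1.3, -5.7-1.3] = [7.000,-11.200,-7.000]
hi = A.hi+B.hi = [25.7+1.3, -2.7+1.3, 8.1+1.3] = [27.000,-1.400,9.400]
diag = √(20²+9.8²+16.4²) = √765 = 27.659


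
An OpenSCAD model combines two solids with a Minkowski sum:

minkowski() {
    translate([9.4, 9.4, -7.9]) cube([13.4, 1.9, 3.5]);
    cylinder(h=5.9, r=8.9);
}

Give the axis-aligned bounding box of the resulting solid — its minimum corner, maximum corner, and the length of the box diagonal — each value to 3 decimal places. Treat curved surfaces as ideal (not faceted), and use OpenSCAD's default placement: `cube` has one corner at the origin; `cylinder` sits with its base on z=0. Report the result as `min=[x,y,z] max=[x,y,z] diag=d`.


A = translate([9.4, 9.4, -7.9]) cube([13.4, 1.9, 3.5]) → bbox [9.4,9.4,-7.9] .. [22.8,11.3,-4.4]
B = cylinder(h=5.9, r=8.9) → bbox [-8.9,-8.9,0] .. [8.9,8.9,5.9]
lo = A.lo+B.lo = [9.4-8.9, 9.4-8.9, -7.9+0] = [0.500,0.500,-7.900]
hi = A.hi+B.hi = [22.8+8.9, 11.3+8.9, -4.4+5.9] = [31.700,20.200,1.500]
diag = √(31.2²+19.7²+9.4²) = √1449.89 = 38.077

min=[0.500,0.500,-7.900] max=[31.700,20.200,1.500] diag=38.077


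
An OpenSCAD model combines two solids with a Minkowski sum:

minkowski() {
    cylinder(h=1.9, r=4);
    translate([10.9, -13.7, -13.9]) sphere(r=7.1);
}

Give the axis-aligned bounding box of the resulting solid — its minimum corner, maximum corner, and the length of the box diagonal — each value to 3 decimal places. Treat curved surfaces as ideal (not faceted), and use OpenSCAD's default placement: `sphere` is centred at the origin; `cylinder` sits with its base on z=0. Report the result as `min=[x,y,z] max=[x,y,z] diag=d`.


min=[-0.200,-24.800,-21.000] max=[22.000,-2.600,-4.900] diag=35.283

A = translate([10.9, -13.7, -13.9]) sphere(r=7.1) → bbox [3.8,-20.8,-21] .. [18,-6.6,-6.8]
B = cylinder(h=1.9, r=4) → bbox [-4,-4,0] .. [4,4,1.9]
lo = A.lo+B.lo = [3.8-4, -20.8-4, -21+0] = [-0.200,-24.800,-21.000]
hi = A.hi+B.hi = [18+4, -6.6+4, -6.8+1.9] = [22.000,-2.600,-4.900]
diag = √(22.2²+22.2²+16.1²) = √1244.89 = 35.283


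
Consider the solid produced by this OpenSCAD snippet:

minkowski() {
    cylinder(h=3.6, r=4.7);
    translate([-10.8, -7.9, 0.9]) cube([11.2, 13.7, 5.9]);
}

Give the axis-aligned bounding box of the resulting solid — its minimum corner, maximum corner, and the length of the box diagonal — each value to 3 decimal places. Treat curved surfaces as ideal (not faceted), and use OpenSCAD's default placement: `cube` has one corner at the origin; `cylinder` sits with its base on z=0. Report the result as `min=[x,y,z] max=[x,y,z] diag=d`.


A = translate([-10.8, -7.9, 0.9]) cube([11.2, 13.7, 5.9]) → bbox [-10.8,-7.9,0.9] .. [0.4,5.8,6.8]
B = cylinder(h=3.6, r=4.7) → bbox [-4.7,-4.7,0] .. [4.7,4.7,3.6]
lo = A.lo+B.lo = [-10.8-4.7, -7.9-4.7, 0.9+0] = [-15.500,-12.600,0.900]
hi = A.hi+B.hi = [0.4+4.7, 5.8+4.7, 6.8+3.6] = [5.100,10.500,10.400]
diag = √(20.6²+23.1²+9.5²) = √1048.22 = 32.376

min=[-15.500,-12.600,0.900] max=[5.100,10.500,10.400] diag=32.376


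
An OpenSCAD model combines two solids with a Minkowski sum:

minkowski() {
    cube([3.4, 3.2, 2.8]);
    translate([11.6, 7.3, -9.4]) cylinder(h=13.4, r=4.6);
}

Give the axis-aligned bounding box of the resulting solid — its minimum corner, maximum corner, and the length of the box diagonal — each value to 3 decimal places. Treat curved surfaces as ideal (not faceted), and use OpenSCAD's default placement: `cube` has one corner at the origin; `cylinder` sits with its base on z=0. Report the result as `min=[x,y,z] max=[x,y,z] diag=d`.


A = translate([11.6, 7.3, -9.4]) cylinder(h=13.4, r=4.6) → bbox [7,2.7,-9.4] .. [16.2,11.9,4]
B = cube([3.4, 3.2, 2.8]) → bbox [0,0,0] .. [3.4,3.2,2.8]
lo = A.lo+B.lo = [7+0, 2.7+0, -9.4+0] = [7.000,2.700,-9.400]
hi = A.hi+B.hi = [16.2+3.4, 11.9+3.2, 4+2.8] = [19.600,15.100,6.800]
diag = √(12.6²+12.4²+16.2²) = √574.96 = 23.978

min=[7.000,2.700,-9.400] max=[19.600,15.100,6.800] diag=23.978


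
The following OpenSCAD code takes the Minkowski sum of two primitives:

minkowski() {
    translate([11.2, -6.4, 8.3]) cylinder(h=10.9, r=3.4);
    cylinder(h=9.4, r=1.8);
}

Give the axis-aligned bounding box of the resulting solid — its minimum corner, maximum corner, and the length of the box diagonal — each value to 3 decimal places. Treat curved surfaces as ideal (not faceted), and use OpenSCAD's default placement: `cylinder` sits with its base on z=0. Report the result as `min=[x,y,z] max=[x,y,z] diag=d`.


A = translate([11.2, -6.4, 8.3]) cylinder(h=10.9, r=3.4) → bbox [7.8,-9.8,8.3] .. [14.6,-3,19.2]
B = cylinder(h=9.4, r=1.8) → bbox [-1.8,-1.8,0] .. [1.8,1.8,9.4]
lo = A.lo+B.lo = [7.8-1.8, -9.8-1.8, 8.3+0] = [6.000,-11.600,8.300]
hi = A.hi+B.hi = [14.6+1.8, -3+1.8, 19.2+9.4] = [16.400,-1.200,28.600]
diag = √(10.4²+10.4²+20.3²) = √628.41 = 25.068

min=[6.000,-11.600,8.300] max=[16.400,-1.200,28.600] diag=25.068


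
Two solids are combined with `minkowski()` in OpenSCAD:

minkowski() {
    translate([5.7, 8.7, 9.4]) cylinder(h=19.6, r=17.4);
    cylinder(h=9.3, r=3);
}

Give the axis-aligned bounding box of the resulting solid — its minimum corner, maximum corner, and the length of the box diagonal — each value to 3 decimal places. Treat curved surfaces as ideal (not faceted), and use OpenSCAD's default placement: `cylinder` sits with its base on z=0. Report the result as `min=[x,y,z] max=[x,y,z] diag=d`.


A = translate([5.7, 8.7, 9.4]) cylinder(h=19.6, r=17.4) → bbox [-11.7,-8.7,9.4] .. [23.1,26.1,29]
B = cylinder(h=9.3, r=3) → bbox [-3,-3,0] .. [3,3,9.3]
lo = A.lo+B.lo = [-11.7-3, -8.7-3, 9.4+0] = [-14.700,-11.700,9.400]
hi = A.hi+B.hi = [23.1+3, 26.1+3, 29+9.3] = [26.100,29.100,38.300]
diag = √(40.8²+40.8²+28.9²) = √4164.49 = 64.533

min=[-14.700,-11.700,9.400] max=[26.100,29.100,38.300] diag=64.533


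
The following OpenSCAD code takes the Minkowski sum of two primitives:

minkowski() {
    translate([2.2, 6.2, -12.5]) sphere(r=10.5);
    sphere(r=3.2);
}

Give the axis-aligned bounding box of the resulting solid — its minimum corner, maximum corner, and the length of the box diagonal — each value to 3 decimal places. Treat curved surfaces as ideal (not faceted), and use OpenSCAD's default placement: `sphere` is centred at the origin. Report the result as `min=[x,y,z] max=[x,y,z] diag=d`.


min=[-11.500,-7.500,-26.200] max=[15.900,19.900,1.200] diag=47.458

A = translate([2.2, 6.2, -12.5]) sphere(r=10.5) → bbox [-8.3,-4.3,-23] .. [12.7,16.7,-2]
B = sphere(r=3.2) → bbox [-3.2,-3.2,-3.2] .. [3.2,3.2,3.2]
lo = A.lo+B.lo = [-8.3-3.2, -4.3-3.2, -23-3.2] = [-11.500,-7.500,-26.200]
hi = A.hi+B.hi = [12.7+3.2, 16.7+3.2, -2+3.2] = [15.900,19.900,1.200]
diag = √(27.4²+27.4²+27.4²) = √2252.28 = 47.458


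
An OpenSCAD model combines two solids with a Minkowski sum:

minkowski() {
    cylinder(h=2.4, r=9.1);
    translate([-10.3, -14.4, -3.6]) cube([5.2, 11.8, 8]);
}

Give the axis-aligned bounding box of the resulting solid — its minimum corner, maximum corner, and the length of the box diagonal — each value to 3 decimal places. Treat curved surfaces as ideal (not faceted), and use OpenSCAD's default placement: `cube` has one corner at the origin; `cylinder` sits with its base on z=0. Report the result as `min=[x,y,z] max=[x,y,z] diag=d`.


A = translate([-10.3, -14.4, -3.6]) cube([5.2, 11.8, 8]) → bbox [-10.3,-14.4,-3.6] .. [-5.1,-2.6,4.4]
B = cylinder(h=2.4, r=9.1) → bbox [-9.1,-9.1,0] .. [9.1,9.1,2.4]
lo = A.lo+B.lo = [-10.3-9.1, -14.4-9.1, -3.6+0] = [-19.400,-23.500,-3.600]
hi = A.hi+B.hi = [-5.1+9.1, -2.6+9.1, 4.4+2.4] = [4.000,6.500,6.800]
diag = √(23.4²+30²+10.4²) = √1555.72 = 39.443

min=[-19.400,-23.500,-3.600] max=[4.000,6.500,6.800] diag=39.443


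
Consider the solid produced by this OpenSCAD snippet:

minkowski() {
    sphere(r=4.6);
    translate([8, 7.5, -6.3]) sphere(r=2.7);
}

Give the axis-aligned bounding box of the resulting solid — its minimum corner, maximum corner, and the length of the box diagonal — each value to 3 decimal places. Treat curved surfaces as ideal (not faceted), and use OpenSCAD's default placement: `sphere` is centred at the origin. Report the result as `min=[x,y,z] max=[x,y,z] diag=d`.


min=[0.700,0.200,-13.600] max=[15.300,14.800,1.000] diag=25.288

A = translate([8, 7.5, -6.3]) sphere(r=2.7) → bbox [5.3,4.8,-9] .. [10.7,10.2,-3.6]
B = sphere(r=4.6) → bbox [-4.6,-4.6,-4.6] .. [4.6,4.6,4.6]
lo = A.lo+B.lo = [5.3-4.6, 4.8-4.6, -9-4.6] = [0.700,0.200,-13.600]
hi = A.hi+B.hi = [10.7+4.6, 10.2+4.6, -3.6+4.6] = [15.300,14.800,1.000]
diag = √(14.6²+14.6²+14.6²) = √639.48 = 25.288


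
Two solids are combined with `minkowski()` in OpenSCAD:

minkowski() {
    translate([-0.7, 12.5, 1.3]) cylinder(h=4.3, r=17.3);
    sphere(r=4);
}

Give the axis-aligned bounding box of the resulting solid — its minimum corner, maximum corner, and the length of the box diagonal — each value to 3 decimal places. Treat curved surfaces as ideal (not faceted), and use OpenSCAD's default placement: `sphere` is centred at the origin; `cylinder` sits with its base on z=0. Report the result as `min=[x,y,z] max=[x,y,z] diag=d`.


min=[-22.000,-8.800,-2.700] max=[20.600,33.800,9.600] diag=61.488

A = translate([-0.7, 12.5, 1.3]) cylinder(h=4.3, r=17.3) → bbox [-18,-4.8,1.3] .. [16.6,29.8,5.6]
B = sphere(r=4) → bbox [-4,-4,-4] .. [4,4,4]
lo = A.lo+B.lo = [-18-4, -4.8-4, 1.3-4] = [-22.000,-8.800,-2.700]
hi = A.hi+B.hi = [16.6+4, 29.8+4, 5.6+4] = [20.600,33.800,9.600]
diag = √(42.6²+42.6²+12.3²) = √3780.81 = 61.488


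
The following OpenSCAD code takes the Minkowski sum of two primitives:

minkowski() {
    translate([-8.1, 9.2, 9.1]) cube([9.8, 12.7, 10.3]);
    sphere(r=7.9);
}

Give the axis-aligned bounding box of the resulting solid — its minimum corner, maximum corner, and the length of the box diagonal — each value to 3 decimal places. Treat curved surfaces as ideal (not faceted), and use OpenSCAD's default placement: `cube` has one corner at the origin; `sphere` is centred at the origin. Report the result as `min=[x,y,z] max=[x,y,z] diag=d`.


min=[-16.000,1.300,1.200] max=[9.600,29.800,27.300] diag=46.355

A = translate([-8.1, 9.2, 9.1]) cube([9.8, 12.7, 10.3]) → bbox [-8.1,9.2,9.1] .. [1.7,21.9,19.4]
B = sphere(r=7.9) → bbox [-7.9,-7.9,-7.9] .. [7.9,7.9,7.9]
lo = A.lo+B.lo = [-8.1-7.9, 9.2-7.9, 9.1-7.9] = [-16.000,1.300,1.200]
hi = A.hi+B.hi = [1.7+7.9, 21.9+7.9, 19.4+7.9] = [9.600,29.800,27.300]
diag = √(25.6²+28.5²+26.1²) = √2148.82 = 46.355


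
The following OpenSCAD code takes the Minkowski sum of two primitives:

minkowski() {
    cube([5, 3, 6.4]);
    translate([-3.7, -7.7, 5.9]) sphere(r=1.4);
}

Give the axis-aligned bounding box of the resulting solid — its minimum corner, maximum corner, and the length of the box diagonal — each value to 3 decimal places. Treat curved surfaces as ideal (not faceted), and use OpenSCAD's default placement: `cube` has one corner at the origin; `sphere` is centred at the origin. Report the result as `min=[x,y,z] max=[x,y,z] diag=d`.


A = translate([-3.7, -7.7, 5.9]) sphere(r=1.4) → bbox [-5.1,-9.1,4.5] .. [-2.3,-6.3,7.3]
B = cube([5, 3, 6.4]) → bbox [0,0,0] .. [5,3,6.4]
lo = A.lo+B.lo = [-5.1+0, -9.1+0, 4.5+0] = [-5.100,-9.100,4.500]
hi = A.hi+B.hi = [-2.3+5, -6.3+3, 7.3+6.4] = [2.700,-3.300,13.700]
diag = √(7.8²+5.8²+9.2²) = √179.12 = 13.384

min=[-5.100,-9.100,4.500] max=[2.700,-3.300,13.700] diag=13.384


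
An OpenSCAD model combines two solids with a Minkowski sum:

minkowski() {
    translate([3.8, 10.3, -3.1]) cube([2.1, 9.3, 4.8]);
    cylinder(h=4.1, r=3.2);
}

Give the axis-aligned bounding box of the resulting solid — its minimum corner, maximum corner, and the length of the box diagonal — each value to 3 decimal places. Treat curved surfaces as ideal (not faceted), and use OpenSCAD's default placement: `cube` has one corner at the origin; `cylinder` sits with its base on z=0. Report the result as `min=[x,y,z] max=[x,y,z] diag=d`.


min=[0.600,7.100,-3.100] max=[9.100,22.800,5.800] diag=19.949

A = translate([3.8, 10.3, -3.1]) cube([2.1, 9.3, 4.8]) → bbox [3.8,10.3,-3.1] .. [5.9,19.6,1.7]
B = cylinder(h=4.1, r=3.2) → bbox [-3.2,-3.2,0] .. [3.2,3.2,4.1]
lo = A.lo+B.lo = [3.8-3.2, 10.3-3.2, -3.1+0] = [0.600,7.100,-3.100]
hi = A.hi+B.hi = [5.9+3.2, 19.6+3.2, 1.7+4.1] = [9.100,22.800,5.800]
diag = √(8.5²+15.7²+8.9²) = √397.95 = 19.949


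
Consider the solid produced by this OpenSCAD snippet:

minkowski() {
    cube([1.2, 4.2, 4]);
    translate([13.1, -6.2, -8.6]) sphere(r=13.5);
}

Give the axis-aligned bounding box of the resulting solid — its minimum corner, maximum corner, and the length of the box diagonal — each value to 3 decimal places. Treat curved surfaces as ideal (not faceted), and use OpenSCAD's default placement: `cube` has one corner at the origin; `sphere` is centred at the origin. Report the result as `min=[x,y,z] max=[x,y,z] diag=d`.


A = translate([13.1, -6.2, -8.6]) sphere(r=13.5) → bbox [-0.4,-19.7,-22.1] .. [26.6,7.3,4.9]
B = cube([1.2, 4.2, 4]) → bbox [0,0,0] .. [1.2,4.2,4]
lo = A.lo+B.lo = [-0.4+0, -19.7+0, -22.1+0] = [-0.400,-19.700,-22.100]
hi = A.hi+B.hi = [26.6+1.2, 7.3+4.2, 4.9+4] = [27.800,11.500,8.900]
diag = √(28.2²+31.2²+31²) = √2729.68 = 52.246

min=[-0.400,-19.700,-22.100] max=[27.800,11.500,8.900] diag=52.246


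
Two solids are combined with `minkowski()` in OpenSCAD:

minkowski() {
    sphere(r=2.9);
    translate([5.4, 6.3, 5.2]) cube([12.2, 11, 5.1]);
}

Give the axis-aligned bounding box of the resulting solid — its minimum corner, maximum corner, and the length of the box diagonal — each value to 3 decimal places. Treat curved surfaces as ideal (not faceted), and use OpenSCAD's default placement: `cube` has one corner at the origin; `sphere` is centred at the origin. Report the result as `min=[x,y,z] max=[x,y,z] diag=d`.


min=[2.500,3.400,2.300] max=[20.500,20.200,13.200] diag=26.927

A = translate([5.4, 6.3, 5.2]) cube([12.2, 11, 5.1]) → bbox [5.4,6.3,5.2] .. [17.6,17.3,10.3]
B = sphere(r=2.9) → bbox [-2.9,-2.9,-2.9] .. [2.9,2.9,2.9]
lo = A.lo+B.lo = [5.4-2.9, 6.3-2.9, 5.2-2.9] = [2.500,3.400,2.300]
hi = A.hi+B.hi = [17.6+2.9, 17.3+2.9, 10.3+2.9] = [20.500,20.200,13.200]
diag = √(18²+16.8²+10.9²) = √725.05 = 26.927


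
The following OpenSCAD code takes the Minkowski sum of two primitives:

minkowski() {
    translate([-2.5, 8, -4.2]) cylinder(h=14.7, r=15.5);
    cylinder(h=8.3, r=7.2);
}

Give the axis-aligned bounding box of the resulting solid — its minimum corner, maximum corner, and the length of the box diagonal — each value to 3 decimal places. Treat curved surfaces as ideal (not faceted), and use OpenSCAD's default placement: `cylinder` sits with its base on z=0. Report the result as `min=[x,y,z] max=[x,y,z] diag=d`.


A = translate([-2.5, 8, -4.2]) cylinder(h=14.7, r=15.5) → bbox [-18,-7.5,-4.2] .. [13,23.5,10.5]
B = cylinder(h=8.3, r=7.2) → bbox [-7.2,-7.2,0] .. [7.2,7.2,8.3]
lo = A.lo+B.lo = [-18-7.2, -7.5-7.2, -4.2+0] = [-25.200,-14.700,-4.200]
hi = A.hi+B.hi = [13+7.2, 23.5+7.2, 10.5+8.3] = [20.200,30.700,18.800]
diag = √(45.4²+45.4²+23²) = √4651.32 = 68.201

min=[-25.200,-14.700,-4.200] max=[20.200,30.700,18.800] diag=68.201


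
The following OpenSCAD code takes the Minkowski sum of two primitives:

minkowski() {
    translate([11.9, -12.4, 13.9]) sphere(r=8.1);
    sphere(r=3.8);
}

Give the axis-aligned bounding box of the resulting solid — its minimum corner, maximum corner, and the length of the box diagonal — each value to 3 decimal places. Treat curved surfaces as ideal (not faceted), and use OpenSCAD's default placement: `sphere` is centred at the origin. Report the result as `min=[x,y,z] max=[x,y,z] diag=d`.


min=[0.000,-24.300,2.000] max=[23.800,-0.500,25.800] diag=41.223

A = translate([11.9, -12.4, 13.9]) sphere(r=8.1) → bbox [3.8,-20.5,5.8] .. [20,-4.3,22]
B = sphere(r=3.8) → bbox [-3.8,-3.8,-3.8] .. [3.8,3.8,3.8]
lo = A.lo+B.lo = [3.8-3.8, -20.5-3.8, 5.8-3.8] = [0.000,-24.300,2.000]
hi = A.hi+B.hi = [20+3.8, -4.3+3.8, 22+3.8] = [23.800,-0.500,25.800]
diag = √(23.8²+23.8²+23.8²) = √1699.32 = 41.223


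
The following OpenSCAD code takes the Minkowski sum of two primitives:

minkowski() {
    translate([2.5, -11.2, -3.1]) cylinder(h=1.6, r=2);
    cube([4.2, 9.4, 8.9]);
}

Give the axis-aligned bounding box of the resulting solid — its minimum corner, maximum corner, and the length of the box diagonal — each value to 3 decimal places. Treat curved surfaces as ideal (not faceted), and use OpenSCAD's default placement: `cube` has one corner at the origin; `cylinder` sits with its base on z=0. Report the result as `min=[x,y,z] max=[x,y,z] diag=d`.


A = translate([2.5, -11.2, -3.1]) cylinder(h=1.6, r=2) → bbox [0.5,-13.2,-3.1] .. [4.5,-9.2,-1.5]
B = cube([4.2, 9.4, 8.9]) → bbox [0,0,0] .. [4.2,9.4,8.9]
lo = A.lo+B.lo = [0.5+0, -13.2+0, -3.1+0] = [0.500,-13.200,-3.100]
hi = A.hi+B.hi = [4.5+4.2, -9.2+9.4, -1.5+8.9] = [8.700,0.200,7.400]
diag = √(8.2²+13.4²+10.5²) = √357.05 = 18.896

min=[0.500,-13.200,-3.100] max=[8.700,0.200,7.400] diag=18.896


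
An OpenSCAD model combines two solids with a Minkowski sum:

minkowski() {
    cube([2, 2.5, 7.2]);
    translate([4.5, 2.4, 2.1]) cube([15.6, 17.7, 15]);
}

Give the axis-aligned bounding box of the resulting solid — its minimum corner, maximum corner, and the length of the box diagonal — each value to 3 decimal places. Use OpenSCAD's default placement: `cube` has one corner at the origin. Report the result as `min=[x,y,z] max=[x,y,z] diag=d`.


A = translate([4.5, 2.4, 2.1]) cube([15.6, 17.7, 15]) → bbox [4.5,2.4,2.1] .. [20.1,20.1,17.1]
B = cube([2, 2.5, 7.2]) → bbox [0,0,0] .. [2,2.5,7.2]
lo = A.lo+B.lo = [4.5+0, 2.4+0, 2.1+0] = [4.500,2.400,2.100]
hi = A.hi+B.hi = [20.1+2, 20.1+2.5, 17.1+7.2] = [22.100,22.600,24.300]
diag = √(17.6²+20.2²+22.2²) = √1210.64 = 34.794

min=[4.500,2.400,2.100] max=[22.100,22.600,24.300] diag=34.794


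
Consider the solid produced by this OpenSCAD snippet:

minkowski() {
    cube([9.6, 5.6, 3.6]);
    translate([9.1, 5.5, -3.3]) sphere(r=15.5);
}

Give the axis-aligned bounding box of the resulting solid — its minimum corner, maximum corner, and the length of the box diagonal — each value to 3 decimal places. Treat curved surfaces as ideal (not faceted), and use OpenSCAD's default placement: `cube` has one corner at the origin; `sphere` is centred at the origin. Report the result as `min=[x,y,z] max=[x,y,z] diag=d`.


min=[-6.400,-10.000,-18.800] max=[34.200,26.600,15.800] diag=64.692

A = translate([9.1, 5.5, -3.3]) sphere(r=15.5) → bbox [-6.4,-10,-18.8] .. [24.6,21,12.2]
B = cube([9.6, 5.6, 3.6]) → bbox [0,0,0] .. [9.6,5.6,3.6]
lo = A.lo+B.lo = [-6.4+0, -10+0, -18.8+0] = [-6.400,-10.000,-18.800]
hi = A.hi+B.hi = [24.6+9.6, 21+5.6, 12.2+3.6] = [34.200,26.600,15.800]
diag = √(40.6²+36.6²+34.6²) = √4185.08 = 64.692
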